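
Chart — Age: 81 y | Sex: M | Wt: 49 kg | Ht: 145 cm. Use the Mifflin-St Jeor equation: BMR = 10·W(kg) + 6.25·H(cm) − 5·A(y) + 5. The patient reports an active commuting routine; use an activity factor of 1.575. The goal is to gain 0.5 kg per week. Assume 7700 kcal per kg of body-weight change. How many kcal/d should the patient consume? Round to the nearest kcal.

Mifflin-St Jeor (male): BMR = 10(49) + 6.25(145) − 5(81) + 5 = 490 + 906.25 − 405 + 5 = 996.25 kcal/day.
TEE = 996.25 × 1.575 = 1569.0938 kcal/day.
Required daily surplus = 0.5 × 7700 ÷ 7 = 550 kcal/day.
Target intake = 1569.0938 + 550 = 2119.0938 kcal/day.

2119 kcal/d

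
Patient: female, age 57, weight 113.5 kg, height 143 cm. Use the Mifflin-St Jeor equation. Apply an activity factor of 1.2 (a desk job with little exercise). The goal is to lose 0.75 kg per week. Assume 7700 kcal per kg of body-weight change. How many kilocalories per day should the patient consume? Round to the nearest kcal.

Mifflin-St Jeor (female): BMR = 10(113.5) + 6.25(143) − 5(57) − 161 = 1135 + 893.75 − 285 − 161 = 1582.75 kcal/day.
TEE = 1582.75 × 1.2 = 1899.3 kcal/day.
Required daily deficit = 0.75 × 7700 ÷ 7 = 825 kcal/day.
Target intake = 1899.3 − 825 = 1074.3 kcal/day.

1074 kilocalories per day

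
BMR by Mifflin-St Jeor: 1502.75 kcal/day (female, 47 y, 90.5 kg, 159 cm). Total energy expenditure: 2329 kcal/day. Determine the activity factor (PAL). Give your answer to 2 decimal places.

1.55

Activity factor = TEE ÷ BMR = 2329 ÷ 1502.75 = 1.55.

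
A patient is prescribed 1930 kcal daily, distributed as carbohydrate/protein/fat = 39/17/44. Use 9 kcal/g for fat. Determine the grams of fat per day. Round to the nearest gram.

94 g/day

Fat energy = 44% × 1930 = 849.2 kcal.
At 9 kcal/g: 849.2 ÷ 9 = 94.3556 g.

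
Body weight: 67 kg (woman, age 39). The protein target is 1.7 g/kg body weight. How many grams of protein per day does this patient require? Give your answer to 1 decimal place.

113.9 g/day

Protein = 1.7 g/kg × 67 kg = 113.9 g/day.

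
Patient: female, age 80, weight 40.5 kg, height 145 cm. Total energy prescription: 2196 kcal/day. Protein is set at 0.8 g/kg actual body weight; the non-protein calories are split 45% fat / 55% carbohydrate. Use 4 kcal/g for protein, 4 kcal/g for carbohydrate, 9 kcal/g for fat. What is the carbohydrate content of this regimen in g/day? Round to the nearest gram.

Protein = 0.8 × 40.5 = 32.4 g → 32.4 × 4 = 129.6 kcal.
Non-protein calories = 2196 − 129.6 = 2066.4 kcal.
Fat: 45% × 2066.4 = 929.88 kcal; carbohydrate: 1136.52 kcal.
Carbohydrate: 1136.52 kcal ÷ 4 kcal/g = 284.13 g.

284 g/day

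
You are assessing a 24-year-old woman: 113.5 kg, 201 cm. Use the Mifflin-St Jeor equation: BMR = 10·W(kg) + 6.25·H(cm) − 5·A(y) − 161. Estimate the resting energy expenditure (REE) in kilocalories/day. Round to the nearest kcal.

2110 kilocalories/day

Mifflin-St Jeor (female): BMR = 10(113.5) + 6.25(201) − 5(24) − 161 = 1135 + 1256.25 − 120 − 161 = 2110.25 kcal/day.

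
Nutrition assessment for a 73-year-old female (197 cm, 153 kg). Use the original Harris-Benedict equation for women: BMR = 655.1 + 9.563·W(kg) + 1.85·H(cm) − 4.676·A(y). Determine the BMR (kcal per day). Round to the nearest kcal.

Harris-Benedict: BMR = 655.1 + 9.563(153) + 1.85(197) − 4.676(73) = 2141.341 kcal/day.

2141 kcal per day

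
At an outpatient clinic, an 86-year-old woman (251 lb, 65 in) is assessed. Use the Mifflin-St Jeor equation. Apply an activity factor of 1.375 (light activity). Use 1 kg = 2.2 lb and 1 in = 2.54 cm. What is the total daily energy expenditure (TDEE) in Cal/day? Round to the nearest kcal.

Convert to metric: weight = 251 ÷ 2.2 = 114.0909 kg; height = 65 × 2.54 = 165.1 cm.
Mifflin-St Jeor (female): BMR = 10(114.0909) + 6.25(165.1) − 5(86) − 161 = 1140.9091 + 1031.875 − 430 − 161 = 1581.7841 kcal/day.
TEE = BMR × activity factor = 1581.7841 × 1.375 = 2174.9531 kcal/day.

2175 Cal/day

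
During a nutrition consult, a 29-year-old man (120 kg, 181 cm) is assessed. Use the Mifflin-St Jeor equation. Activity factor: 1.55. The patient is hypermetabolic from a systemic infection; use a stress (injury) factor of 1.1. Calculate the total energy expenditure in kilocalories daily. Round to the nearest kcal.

3736 kilocalories daily

Mifflin-St Jeor (male): BMR = 10(120) + 6.25(181) − 5(29) + 5 = 1200 + 1131.25 − 145 + 5 = 2191.25 kcal/day.
TEE = BMR × activity factor = 2191.25 × 1.55 = 3396.4375 kcal/day.
Apply stress factor: 3396.4375 × 1.1 = 3736.0813 kcal/day.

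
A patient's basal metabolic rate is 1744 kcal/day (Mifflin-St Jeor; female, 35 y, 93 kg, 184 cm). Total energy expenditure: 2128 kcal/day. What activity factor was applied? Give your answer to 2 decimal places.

1.22

Activity factor = TEE ÷ BMR = 2128 ÷ 1744 = 1.22.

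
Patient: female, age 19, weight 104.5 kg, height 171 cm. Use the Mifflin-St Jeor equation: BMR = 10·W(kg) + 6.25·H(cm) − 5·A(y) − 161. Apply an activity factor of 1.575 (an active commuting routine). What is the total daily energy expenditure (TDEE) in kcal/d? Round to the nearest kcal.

Mifflin-St Jeor (female): BMR = 10(104.5) + 6.25(171) − 5(19) − 161 = 1045 + 1068.75 − 95 − 161 = 1857.75 kcal/day.
TEE = BMR × activity factor = 1857.75 × 1.575 = 2925.9563 kcal/day.

2926 kcal/d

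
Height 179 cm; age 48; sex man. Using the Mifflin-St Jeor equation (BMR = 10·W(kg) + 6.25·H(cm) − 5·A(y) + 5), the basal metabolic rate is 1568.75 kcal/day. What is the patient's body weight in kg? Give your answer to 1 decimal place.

1568.75 = 10·W + 6.25(179) − 5(48) + 5
10·W = 1568.75 − 883.75 = 685, so W = 68.5 kg.

68.5 kg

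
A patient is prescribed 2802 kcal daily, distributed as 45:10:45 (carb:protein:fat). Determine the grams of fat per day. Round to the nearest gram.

Fat energy = 45% × 2802 = 1260.9 kcal.
At 9 kcal/g: 1260.9 ÷ 9 = 140.1 g.

140 g/day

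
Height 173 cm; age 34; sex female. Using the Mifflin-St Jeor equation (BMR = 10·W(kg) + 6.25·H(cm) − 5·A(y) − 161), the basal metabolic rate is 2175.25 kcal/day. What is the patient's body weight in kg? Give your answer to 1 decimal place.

2175.25 = 10·W + 6.25(173) − 5(34) − 161
10·W = 2175.25 − 750.25 = 1425, so W = 142.5 kg.

142.5 kg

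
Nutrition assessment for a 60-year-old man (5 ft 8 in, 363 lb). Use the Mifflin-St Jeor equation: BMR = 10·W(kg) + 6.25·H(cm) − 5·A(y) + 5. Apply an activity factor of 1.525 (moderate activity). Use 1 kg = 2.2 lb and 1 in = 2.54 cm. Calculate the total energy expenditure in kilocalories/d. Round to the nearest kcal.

3713 kilocalories/d

Convert to metric: weight = 363 ÷ 2.2 = 165 kg; height = (5×12 + 8) × 2.54 = 68 × 2.54 = 172.72 cm.
Mifflin-St Jeor (male): BMR = 10(165) + 6.25(172.72) − 5(60) + 5 = 1650 + 1079.5 − 300 + 5 = 2434.5 kcal/day.
TEE = BMR × activity factor = 2434.5 × 1.525 = 3712.6125 kcal/day.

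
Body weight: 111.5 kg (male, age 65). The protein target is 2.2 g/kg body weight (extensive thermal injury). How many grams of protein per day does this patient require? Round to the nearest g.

245 g/day

Protein = 2.2 g/kg × 111.5 kg = 245.3 g/day.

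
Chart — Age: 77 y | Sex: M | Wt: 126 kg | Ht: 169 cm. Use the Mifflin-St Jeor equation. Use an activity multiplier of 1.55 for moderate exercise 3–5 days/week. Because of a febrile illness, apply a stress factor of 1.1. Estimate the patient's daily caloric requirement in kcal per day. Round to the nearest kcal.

3301 kcal per day

Mifflin-St Jeor (male): BMR = 10(126) + 6.25(169) − 5(77) + 5 = 1260 + 1056.25 − 385 + 5 = 1936.25 kcal/day.
TEE = BMR × activity factor = 1936.25 × 1.55 = 3001.1875 kcal/day.
Apply stress factor: 3001.1875 × 1.1 = 3301.3063 kcal/day.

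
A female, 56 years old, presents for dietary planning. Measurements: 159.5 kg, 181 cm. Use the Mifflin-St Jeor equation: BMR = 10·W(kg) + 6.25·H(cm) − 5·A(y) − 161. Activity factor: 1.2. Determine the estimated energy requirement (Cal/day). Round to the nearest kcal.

Mifflin-St Jeor (female): BMR = 10(159.5) + 6.25(181) − 5(56) − 161 = 1595 + 1131.25 − 280 − 161 = 2285.25 kcal/day.
TEE = BMR × activity factor = 2285.25 × 1.2 = 2742.3 kcal/day.

2742 Cal/day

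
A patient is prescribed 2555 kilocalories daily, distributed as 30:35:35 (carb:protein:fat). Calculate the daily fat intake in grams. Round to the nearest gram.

Fat energy = 35% × 2555 = 894.25 kcal.
At 9 kcal/g: 894.25 ÷ 9 = 99.3611 g.

99 g/day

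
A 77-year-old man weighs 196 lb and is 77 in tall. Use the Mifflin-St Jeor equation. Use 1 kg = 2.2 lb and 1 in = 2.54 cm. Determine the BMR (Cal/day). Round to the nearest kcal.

Convert to metric: weight = 196 ÷ 2.2 = 89.0909 kg; height = 77 × 2.54 = 195.58 cm.
Mifflin-St Jeor (male): BMR = 10(89.0909) + 6.25(195.58) − 5(77) + 5 = 890.9091 + 1222.375 − 385 + 5 = 1733.2841 kcal/day.

1733 Cal/day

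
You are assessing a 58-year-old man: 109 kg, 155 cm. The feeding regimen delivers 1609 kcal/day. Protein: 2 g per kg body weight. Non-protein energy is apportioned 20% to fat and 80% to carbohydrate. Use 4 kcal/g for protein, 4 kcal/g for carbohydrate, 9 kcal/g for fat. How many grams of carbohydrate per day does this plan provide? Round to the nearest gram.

Protein = 2 × 109 = 218 g → 218 × 4 = 872 kcal.
Non-protein calories = 1609 − 872 = 737 kcal.
Fat: 20% × 737 = 147.4 kcal; carbohydrate: 589.6 kcal.
Carbohydrate: 589.6 kcal ÷ 4 kcal/g = 147.4 g.

147 g/day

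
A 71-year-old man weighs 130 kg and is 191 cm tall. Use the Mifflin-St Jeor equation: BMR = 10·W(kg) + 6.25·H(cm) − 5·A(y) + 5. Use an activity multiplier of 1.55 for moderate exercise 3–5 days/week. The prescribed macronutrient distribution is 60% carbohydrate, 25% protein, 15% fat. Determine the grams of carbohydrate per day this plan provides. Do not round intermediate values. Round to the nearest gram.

498 g/day

Mifflin-St Jeor (male): BMR = 10(130) + 6.25(191) − 5(71) + 5 = 1300 + 1193.75 − 355 + 5 = 2143.75 kcal/day.
TEE = 2143.75 × 1.55 = 3322.8125 kcal/day.
Carbohydrate energy = 60% × 3322.8125 = 1993.6875 kcal.
Carbohydrate = 1993.6875 ÷ 4 kcal/g = 498.4219 g.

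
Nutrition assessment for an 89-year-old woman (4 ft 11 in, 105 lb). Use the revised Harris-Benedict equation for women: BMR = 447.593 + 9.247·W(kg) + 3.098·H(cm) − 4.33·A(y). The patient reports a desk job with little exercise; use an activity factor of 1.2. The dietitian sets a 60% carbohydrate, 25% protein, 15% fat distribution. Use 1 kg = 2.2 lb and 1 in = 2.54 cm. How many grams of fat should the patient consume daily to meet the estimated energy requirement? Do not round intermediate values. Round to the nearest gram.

Convert to metric: weight = 105 ÷ 2.2 = 47.7273 kg; height = (4×12 + 11) × 2.54 = 59 × 2.54 = 149.86 cm.
Harris-Benedict: BMR = 447.593 + 9.247(47.7273) + 3.098(149.86) − 4.33(89) = 967.8234 kcal/day.
TEE = 967.8234 × 1.2 = 1161.388 kcal/day.
Fat energy = 15% × 1161.388 = 174.2082 kcal.
Fat = 174.2082 ÷ 9 kcal/g = 19.3565 g.

19 g/day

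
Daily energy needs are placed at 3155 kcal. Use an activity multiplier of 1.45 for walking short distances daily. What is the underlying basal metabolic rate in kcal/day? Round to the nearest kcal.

BMR = TEE ÷ activity factor = 3155 ÷ 1.45 = 2175.8621 kcal/day.

2176 kcal/day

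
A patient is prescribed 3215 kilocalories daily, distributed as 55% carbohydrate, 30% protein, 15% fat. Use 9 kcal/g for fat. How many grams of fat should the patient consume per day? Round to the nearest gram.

54 g/day

Fat energy = 15% × 3215 = 482.25 kcal.
At 9 kcal/g: 482.25 ÷ 9 = 53.5833 g.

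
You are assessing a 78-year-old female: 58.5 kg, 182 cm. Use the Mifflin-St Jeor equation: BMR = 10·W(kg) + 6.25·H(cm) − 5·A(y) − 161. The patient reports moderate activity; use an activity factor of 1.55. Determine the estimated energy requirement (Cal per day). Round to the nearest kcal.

Mifflin-St Jeor (female): BMR = 10(58.5) + 6.25(182) − 5(78) − 161 = 585 + 1137.5 − 390 − 161 = 1171.5 kcal/day.
TEE = BMR × activity factor = 1171.5 × 1.55 = 1815.825 kcal/day.

1816 Cal per day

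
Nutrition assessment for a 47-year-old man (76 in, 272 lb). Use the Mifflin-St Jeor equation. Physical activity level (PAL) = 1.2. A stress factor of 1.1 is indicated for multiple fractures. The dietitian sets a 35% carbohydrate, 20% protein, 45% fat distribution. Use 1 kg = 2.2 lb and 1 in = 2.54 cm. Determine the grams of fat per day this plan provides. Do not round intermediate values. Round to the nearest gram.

Convert to metric: weight = 272 ÷ 2.2 = 123.6364 kg; height = 76 × 2.54 = 193.04 cm.
Mifflin-St Jeor (male): BMR = 10(123.6364) + 6.25(193.04) − 5(47) + 5 = 1236.3636 + 1206.5 − 235 + 5 = 2212.8636 kcal/day.
TEE = 2212.8636 × 1.2 = 2655.4364 kcal/day.
With stress factor 1.1: 2655.4364 × 1.1 = 2920.98 kcal/day.
Fat energy = 45% × 2920.98 = 1314.441 kcal.
Fat = 1314.441 ÷ 9 kcal/g = 146.049 g.

146 g/day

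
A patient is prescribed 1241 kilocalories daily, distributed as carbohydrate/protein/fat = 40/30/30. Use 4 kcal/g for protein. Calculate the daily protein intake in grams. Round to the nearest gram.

93 g/day

Protein energy = 30% × 1241 = 372.3 kcal.
At 4 kcal/g: 372.3 ÷ 4 = 93.075 g.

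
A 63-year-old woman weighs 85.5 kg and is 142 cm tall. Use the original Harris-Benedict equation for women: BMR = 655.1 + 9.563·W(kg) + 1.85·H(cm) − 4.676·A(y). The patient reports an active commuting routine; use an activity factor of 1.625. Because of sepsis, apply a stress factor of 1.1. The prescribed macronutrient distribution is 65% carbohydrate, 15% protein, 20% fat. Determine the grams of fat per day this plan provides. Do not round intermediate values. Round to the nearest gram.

57 g/day

Harris-Benedict: BMR = 655.1 + 9.563(85.5) + 1.85(142) − 4.676(63) = 1440.8485 kcal/day.
TEE = 1440.8485 × 1.625 = 2341.3788 kcal/day.
With stress factor 1.1: 2341.3788 × 1.1 = 2575.5167 kcal/day.
Fat energy = 20% × 2575.5167 = 515.1033 kcal.
Fat = 515.1033 ÷ 9 kcal/g = 57.2337 g.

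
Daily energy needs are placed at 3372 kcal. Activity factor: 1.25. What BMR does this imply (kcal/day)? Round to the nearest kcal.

BMR = TEE ÷ activity factor = 3372 ÷ 1.25 = 2697.6 kcal/day.

2698 kcal/day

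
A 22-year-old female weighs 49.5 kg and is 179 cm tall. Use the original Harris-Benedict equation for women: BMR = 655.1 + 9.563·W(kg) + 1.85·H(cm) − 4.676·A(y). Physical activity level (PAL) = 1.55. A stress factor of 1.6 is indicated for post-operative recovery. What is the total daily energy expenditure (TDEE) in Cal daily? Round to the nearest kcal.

Harris-Benedict: BMR = 655.1 + 9.563(49.5) + 1.85(179) − 4.676(22) = 1356.7465 kcal/day.
TEE = BMR × activity factor = 1356.7465 × 1.55 = 2102.9571 kcal/day.
Apply stress factor: 2102.9571 × 1.6 = 3364.7313 kcal/day.

3365 Cal daily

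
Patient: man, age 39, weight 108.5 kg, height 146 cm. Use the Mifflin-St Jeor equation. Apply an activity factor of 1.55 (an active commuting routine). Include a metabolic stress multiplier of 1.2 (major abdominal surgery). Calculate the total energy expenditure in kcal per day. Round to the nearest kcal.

3362 kcal per day

Mifflin-St Jeor (male): BMR = 10(108.5) + 6.25(146) − 5(39) + 5 = 1085 + 912.5 − 195 + 5 = 1807.5 kcal/day.
TEE = BMR × activity factor = 1807.5 × 1.55 = 2801.625 kcal/day.
Apply stress factor: 2801.625 × 1.2 = 3361.95 kcal/day.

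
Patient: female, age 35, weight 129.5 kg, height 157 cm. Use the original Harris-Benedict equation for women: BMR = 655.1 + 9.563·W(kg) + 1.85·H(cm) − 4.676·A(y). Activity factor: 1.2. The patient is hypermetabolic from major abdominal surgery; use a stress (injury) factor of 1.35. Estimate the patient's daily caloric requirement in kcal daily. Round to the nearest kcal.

3273 kcal daily

Harris-Benedict: BMR = 655.1 + 9.563(129.5) + 1.85(157) − 4.676(35) = 2020.2985 kcal/day.
TEE = BMR × activity factor = 2020.2985 × 1.2 = 2424.3582 kcal/day.
Apply stress factor: 2424.3582 × 1.35 = 3272.8836 kcal/day.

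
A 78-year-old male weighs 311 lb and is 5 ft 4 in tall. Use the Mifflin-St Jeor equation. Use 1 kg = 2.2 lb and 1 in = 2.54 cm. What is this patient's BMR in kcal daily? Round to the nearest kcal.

2045 kcal daily

Convert to metric: weight = 311 ÷ 2.2 = 141.3636 kg; height = (5×12 + 4) × 2.54 = 64 × 2.54 = 162.56 cm.
Mifflin-St Jeor (male): BMR = 10(141.3636) + 6.25(162.56) − 5(78) + 5 = 1413.6364 + 1016 − 390 + 5 = 2044.6364 kcal/day.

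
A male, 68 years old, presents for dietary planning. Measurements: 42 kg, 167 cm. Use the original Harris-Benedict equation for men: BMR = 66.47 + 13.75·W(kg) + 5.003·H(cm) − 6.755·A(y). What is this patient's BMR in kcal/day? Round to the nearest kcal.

Harris-Benedict: BMR = 66.47 + 13.75(42) + 5.003(167) − 6.755(68) = 1020.131 kcal/day.

1020 kcal/day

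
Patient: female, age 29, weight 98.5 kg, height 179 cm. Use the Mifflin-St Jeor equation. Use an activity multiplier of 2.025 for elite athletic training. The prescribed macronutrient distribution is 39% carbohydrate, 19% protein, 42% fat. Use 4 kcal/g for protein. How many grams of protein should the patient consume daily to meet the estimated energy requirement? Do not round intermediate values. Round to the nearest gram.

Mifflin-St Jeor (female): BMR = 10(98.5) + 6.25(179) − 5(29) − 161 = 985 + 1118.75 − 145 − 161 = 1797.75 kcal/day.
TEE = 1797.75 × 2.025 = 3640.4438 kcal/day.
Protein energy = 19% × 3640.4438 = 691.6843 kcal.
Protein = 691.6843 ÷ 4 kcal/g = 172.9211 g.

173 g/day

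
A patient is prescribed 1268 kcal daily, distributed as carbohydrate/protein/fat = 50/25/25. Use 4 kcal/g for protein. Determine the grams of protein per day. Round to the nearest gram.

79 g/day

Protein energy = 25% × 1268 = 317 kcal.
At 4 kcal/g: 317 ÷ 4 = 79.25 g.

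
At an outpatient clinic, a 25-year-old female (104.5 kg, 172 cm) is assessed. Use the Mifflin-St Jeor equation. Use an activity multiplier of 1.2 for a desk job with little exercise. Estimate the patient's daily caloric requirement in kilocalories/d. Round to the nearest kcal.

2201 kilocalories/d

Mifflin-St Jeor (female): BMR = 10(104.5) + 6.25(172) − 5(25) − 161 = 1045 + 1075 − 125 − 161 = 1834 kcal/day.
TEE = BMR × activity factor = 1834 × 1.2 = 2200.8 kcal/day.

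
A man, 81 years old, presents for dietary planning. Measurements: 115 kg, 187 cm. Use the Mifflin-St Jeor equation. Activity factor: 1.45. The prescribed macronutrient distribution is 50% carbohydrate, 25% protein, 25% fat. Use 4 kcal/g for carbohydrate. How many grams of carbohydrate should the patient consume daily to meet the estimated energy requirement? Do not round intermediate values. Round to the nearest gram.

Mifflin-St Jeor (male): BMR = 10(115) + 6.25(187) − 5(81) + 5 = 1150 + 1168.75 − 405 + 5 = 1918.75 kcal/day.
TEE = 1918.75 × 1.45 = 2782.1875 kcal/day.
Carbohydrate energy = 50% × 2782.1875 = 1391.0938 kcal.
Carbohydrate = 1391.0938 ÷ 4 kcal/g = 347.7734 g.

348 g/day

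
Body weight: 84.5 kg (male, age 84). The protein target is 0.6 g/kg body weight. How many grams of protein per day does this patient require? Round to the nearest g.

Protein = 0.6 g/kg × 84.5 kg = 50.7 g/day.

51 g/day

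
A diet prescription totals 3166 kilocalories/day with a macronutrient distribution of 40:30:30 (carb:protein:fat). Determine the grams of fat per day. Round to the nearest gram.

106 g/day

Fat energy = 30% × 3166 = 949.8 kcal.
At 9 kcal/g: 949.8 ÷ 9 = 105.5333 g.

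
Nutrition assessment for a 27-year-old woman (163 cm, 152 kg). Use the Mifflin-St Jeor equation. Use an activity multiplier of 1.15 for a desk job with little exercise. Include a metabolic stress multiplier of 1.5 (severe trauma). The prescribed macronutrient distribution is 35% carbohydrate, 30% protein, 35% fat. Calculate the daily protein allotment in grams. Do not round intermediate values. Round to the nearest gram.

Mifflin-St Jeor (female): BMR = 10(152) + 6.25(163) − 5(27) − 161 = 1520 + 1018.75 − 135 − 161 = 2242.75 kcal/day.
TEE = 2242.75 × 1.15 = 2579.1625 kcal/day.
With stress factor 1.5: 2579.1625 × 1.5 = 3868.7438 kcal/day.
Protein energy = 30% × 3868.7438 = 1160.6231 kcal.
Protein = 1160.6231 ÷ 4 kcal/g = 290.1558 g.

290 g/day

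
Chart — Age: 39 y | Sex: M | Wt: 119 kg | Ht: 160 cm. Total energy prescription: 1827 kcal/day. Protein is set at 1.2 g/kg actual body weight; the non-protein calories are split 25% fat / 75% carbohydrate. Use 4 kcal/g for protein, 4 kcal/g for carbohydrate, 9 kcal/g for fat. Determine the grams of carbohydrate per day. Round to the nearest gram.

Protein = 1.2 × 119 = 142.8 g → 142.8 × 4 = 571.2 kcal.
Non-protein calories = 1827 − 571.2 = 1255.8 kcal.
Fat: 25% × 1255.8 = 313.95 kcal; carbohydrate: 941.85 kcal.
Carbohydrate: 941.85 kcal ÷ 4 kcal/g = 235.4625 g.

235 g/day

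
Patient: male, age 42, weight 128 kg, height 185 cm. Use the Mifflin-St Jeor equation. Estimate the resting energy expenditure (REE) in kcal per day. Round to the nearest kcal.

2231 kcal per day

Mifflin-St Jeor (male): BMR = 10(128) + 6.25(185) − 5(42) + 5 = 1280 + 1156.25 − 210 + 5 = 2231.25 kcal/day.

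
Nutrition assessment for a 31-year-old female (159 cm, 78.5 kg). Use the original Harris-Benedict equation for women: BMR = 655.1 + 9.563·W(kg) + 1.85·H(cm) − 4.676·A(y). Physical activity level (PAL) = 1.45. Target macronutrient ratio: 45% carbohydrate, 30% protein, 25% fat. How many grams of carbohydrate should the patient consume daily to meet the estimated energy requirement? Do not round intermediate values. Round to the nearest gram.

254 g/day

Harris-Benedict: BMR = 655.1 + 9.563(78.5) + 1.85(159) − 4.676(31) = 1554.9895 kcal/day.
TEE = 1554.9895 × 1.45 = 2254.7348 kcal/day.
Carbohydrate energy = 45% × 2254.7348 = 1014.6306 kcal.
Carbohydrate = 1014.6306 ÷ 4 kcal/g = 253.6577 g.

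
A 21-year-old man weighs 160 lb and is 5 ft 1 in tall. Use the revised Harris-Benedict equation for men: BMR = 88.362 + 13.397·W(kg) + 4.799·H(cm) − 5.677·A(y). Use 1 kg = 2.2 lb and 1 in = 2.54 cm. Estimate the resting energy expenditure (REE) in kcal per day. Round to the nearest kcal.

Convert to metric: weight = 160 ÷ 2.2 = 72.7273 kg; height = (5×12 + 1) × 2.54 = 61 × 2.54 = 154.94 cm.
Harris-Benedict: BMR = 88.362 + 13.397(72.7273) + 4.799(154.94) − 5.677(21) = 1687.0293 kcal/day.

1687 kcal per day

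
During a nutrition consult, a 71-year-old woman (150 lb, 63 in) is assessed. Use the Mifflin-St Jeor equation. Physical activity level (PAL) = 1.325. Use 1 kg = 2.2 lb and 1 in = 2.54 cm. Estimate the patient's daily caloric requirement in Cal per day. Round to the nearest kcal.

Convert to metric: weight = 150 ÷ 2.2 = 68.1818 kg; height = 63 × 2.54 = 160.02 cm.
Mifflin-St Jeor (female): BMR = 10(68.1818) + 6.25(160.02) − 5(71) − 161 = 681.8182 + 1000.125 − 355 − 161 = 1165.9432 kcal/day.
TEE = BMR × activity factor = 1165.9432 × 1.325 = 1544.8747 kcal/day.

1545 Cal per day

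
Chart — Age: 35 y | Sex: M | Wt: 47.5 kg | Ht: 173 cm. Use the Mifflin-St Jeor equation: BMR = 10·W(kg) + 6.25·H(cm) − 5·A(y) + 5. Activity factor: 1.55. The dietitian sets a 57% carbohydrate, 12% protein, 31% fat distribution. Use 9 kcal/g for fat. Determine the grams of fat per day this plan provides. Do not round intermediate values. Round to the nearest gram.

Mifflin-St Jeor (male): BMR = 10(47.5) + 6.25(173) − 5(35) + 5 = 475 + 1081.25 − 175 + 5 = 1386.25 kcal/day.
TEE = 1386.25 × 1.55 = 2148.6875 kcal/day.
Fat energy = 31% × 2148.6875 = 666.0931 kcal.
Fat = 666.0931 ÷ 9 kcal/g = 74.0103 g.

74 g/day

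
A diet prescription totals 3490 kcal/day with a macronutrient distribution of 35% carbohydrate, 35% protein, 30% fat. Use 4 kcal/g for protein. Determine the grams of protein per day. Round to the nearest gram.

305 g/day

Protein energy = 35% × 3490 = 1221.5 kcal.
At 4 kcal/g: 1221.5 ÷ 4 = 305.375 g.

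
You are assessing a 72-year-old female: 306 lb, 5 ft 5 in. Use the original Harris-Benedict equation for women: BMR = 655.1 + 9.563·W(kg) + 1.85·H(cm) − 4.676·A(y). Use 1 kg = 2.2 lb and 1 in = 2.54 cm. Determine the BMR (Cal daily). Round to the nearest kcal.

Convert to metric: weight = 306 ÷ 2.2 = 139.0909 kg; height = (5×12 + 5) × 2.54 = 65 × 2.54 = 165.1 cm.
Harris-Benedict: BMR = 655.1 + 9.563(139.0909) + 1.85(165.1) − 4.676(72) = 1953.9894 kcal/day.

1954 Cal daily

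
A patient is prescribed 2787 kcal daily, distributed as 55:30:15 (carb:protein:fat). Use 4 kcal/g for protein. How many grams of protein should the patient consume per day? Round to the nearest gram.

209 g/day

Protein energy = 30% × 2787 = 836.1 kcal.
At 4 kcal/g: 836.1 ÷ 4 = 209.025 g.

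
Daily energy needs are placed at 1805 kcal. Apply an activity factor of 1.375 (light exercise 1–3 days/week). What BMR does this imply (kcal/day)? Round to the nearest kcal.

BMR = TEE ÷ activity factor = 1805 ÷ 1.375 = 1312.7273 kcal/day.

1313 kcal/day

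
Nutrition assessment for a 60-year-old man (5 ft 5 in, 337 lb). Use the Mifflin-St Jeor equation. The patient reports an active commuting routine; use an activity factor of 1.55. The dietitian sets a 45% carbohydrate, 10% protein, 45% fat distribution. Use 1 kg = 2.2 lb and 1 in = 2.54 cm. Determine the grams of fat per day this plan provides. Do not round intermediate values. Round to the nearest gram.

176 g/day

Convert to metric: weight = 337 ÷ 2.2 = 153.1818 kg; height = (5×12 + 5) × 2.54 = 65 × 2.54 = 165.1 cm.
Mifflin-St Jeor (male): BMR = 10(153.1818) + 6.25(165.1) − 5(60) + 5 = 1531.8182 + 1031.875 − 300 + 5 = 2268.6932 kcal/day.
TEE = 2268.6932 × 1.55 = 3516.4744 kcal/day.
Fat energy = 45% × 3516.4744 = 1582.4135 kcal.
Fat = 1582.4135 ÷ 9 kcal/g = 175.8237 g.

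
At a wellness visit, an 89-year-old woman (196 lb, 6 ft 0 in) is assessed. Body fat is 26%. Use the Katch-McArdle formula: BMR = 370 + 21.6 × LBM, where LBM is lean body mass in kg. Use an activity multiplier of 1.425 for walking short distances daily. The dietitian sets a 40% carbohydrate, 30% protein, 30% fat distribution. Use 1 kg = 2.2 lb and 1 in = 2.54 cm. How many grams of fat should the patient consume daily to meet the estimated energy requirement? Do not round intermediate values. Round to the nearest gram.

Convert to metric: weight = 196 ÷ 2.2 = 89.0909 kg; height = (6×12 + 0) × 2.54 = 72 × 2.54 = 182.88 cm.
LBM = 89.0909 × (1 − 0.26) = 65.9273 kg. Katch-McArdle: BMR = 370 + 21.6 × 65.9273 = 1794.0291 kcal/day.
TEE = 1794.0291 × 1.425 = 2556.4915 kcal/day.
Fat energy = 30% × 2556.4915 = 766.9474 kcal.
Fat = 766.9474 ÷ 9 kcal/g = 85.2164 g.

85 g/day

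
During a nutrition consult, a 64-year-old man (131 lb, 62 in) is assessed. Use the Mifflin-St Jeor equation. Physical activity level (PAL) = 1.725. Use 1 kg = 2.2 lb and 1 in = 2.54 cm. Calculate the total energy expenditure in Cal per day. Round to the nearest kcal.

2182 Cal per day

Convert to metric: weight = 131 ÷ 2.2 = 59.5455 kg; height = 62 × 2.54 = 157.48 cm.
Mifflin-St Jeor (male): BMR = 10(59.5455) + 6.25(157.48) − 5(64) + 5 = 595.4545 + 984.25 − 320 + 5 = 1264.7045 kcal/day.
TEE = BMR × activity factor = 1264.7045 × 1.725 = 2181.6153 kcal/day.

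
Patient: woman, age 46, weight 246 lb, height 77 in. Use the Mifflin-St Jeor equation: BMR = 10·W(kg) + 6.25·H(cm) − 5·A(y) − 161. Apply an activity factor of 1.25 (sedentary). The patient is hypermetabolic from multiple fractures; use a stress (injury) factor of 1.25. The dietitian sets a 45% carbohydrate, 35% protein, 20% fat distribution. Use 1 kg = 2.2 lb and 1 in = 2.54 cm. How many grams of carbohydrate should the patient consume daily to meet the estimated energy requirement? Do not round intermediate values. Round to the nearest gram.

Convert to metric: weight = 246 ÷ 2.2 = 111.8182 kg; height = 77 × 2.54 = 195.58 cm.
Mifflin-St Jeor (female): BMR = 10(111.8182) + 6.25(195.58) − 5(46) − 161 = 1118.1818 + 1222.375 − 230 − 161 = 1949.5568 kcal/day.
TEE = 1949.5568 × 1.25 = 2436.946 kcal/day.
With stress factor 1.25: 2436.946 × 1.25 = 3046.1825 kcal/day.
Carbohydrate energy = 45% × 3046.1825 = 1370.7821 kcal.
Carbohydrate = 1370.7821 ÷ 4 kcal/g = 342.6955 g.

343 g/day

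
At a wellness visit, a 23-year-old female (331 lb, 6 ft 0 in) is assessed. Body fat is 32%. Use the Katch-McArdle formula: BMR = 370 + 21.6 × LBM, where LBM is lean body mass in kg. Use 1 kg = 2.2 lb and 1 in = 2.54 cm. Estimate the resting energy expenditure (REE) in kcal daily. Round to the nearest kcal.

2580 kcal daily

Convert to metric: weight = 331 ÷ 2.2 = 150.4545 kg; height = (6×12 + 0) × 2.54 = 72 × 2.54 = 182.88 cm.
LBM = 150.4545 × (1 − 0.32) = 102.3091 kg. Katch-McArdle: BMR = 370 + 21.6 × 102.3091 = 2579.8764 kcal/day.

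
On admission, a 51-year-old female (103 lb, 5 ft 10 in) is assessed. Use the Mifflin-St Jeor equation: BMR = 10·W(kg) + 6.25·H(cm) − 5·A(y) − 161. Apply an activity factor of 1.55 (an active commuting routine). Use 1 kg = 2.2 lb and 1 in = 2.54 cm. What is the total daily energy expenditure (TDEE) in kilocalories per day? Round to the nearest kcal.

Convert to metric: weight = 103 ÷ 2.2 = 46.8182 kg; height = (5×12 + 10) × 2.54 = 70 × 2.54 = 177.8 cm.
Mifflin-St Jeor (female): BMR = 10(46.8182) + 6.25(177.8) − 5(51) − 161 = 468.1818 + 1111.25 − 255 − 161 = 1163.4318 kcal/day.
TEE = BMR × activity factor = 1163.4318 × 1.55 = 1803.3193 kcal/day.

1803 kilocalories per day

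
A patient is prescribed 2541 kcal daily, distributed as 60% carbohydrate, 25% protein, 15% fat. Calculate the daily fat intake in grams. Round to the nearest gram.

42 g/day

Fat energy = 15% × 2541 = 381.15 kcal.
At 9 kcal/g: 381.15 ÷ 9 = 42.35 g.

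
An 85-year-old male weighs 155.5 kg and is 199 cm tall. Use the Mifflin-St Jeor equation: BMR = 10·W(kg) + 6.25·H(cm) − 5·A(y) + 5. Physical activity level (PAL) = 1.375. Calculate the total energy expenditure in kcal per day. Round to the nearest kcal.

3271 kcal per day

Mifflin-St Jeor (male): BMR = 10(155.5) + 6.25(199) − 5(85) + 5 = 1555 + 1243.75 − 425 + 5 = 2378.75 kcal/day.
TEE = BMR × activity factor = 2378.75 × 1.375 = 3270.7813 kcal/day.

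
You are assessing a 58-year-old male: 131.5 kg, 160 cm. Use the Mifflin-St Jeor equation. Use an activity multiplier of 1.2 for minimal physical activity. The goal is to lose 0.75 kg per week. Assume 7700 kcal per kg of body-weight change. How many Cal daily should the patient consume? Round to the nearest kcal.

1611 Cal daily

Mifflin-St Jeor (male): BMR = 10(131.5) + 6.25(160) − 5(58) + 5 = 1315 + 1000 − 290 + 5 = 2030 kcal/day.
TEE = 2030 × 1.2 = 2436 kcal/day.
Required daily deficit = 0.75 × 7700 ÷ 7 = 825 kcal/day.
Target intake = 2436 − 825 = 1611 kcal/day.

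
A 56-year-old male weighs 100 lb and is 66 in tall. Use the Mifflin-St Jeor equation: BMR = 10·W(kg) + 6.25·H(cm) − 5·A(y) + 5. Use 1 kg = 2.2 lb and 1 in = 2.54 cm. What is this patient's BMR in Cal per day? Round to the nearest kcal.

1227 Cal per day

Convert to metric: weight = 100 ÷ 2.2 = 45.4545 kg; height = 66 × 2.54 = 167.64 cm.
Mifflin-St Jeor (male): BMR = 10(45.4545) + 6.25(167.64) − 5(56) + 5 = 454.5455 + 1047.75 − 280 + 5 = 1227.2955 kcal/day.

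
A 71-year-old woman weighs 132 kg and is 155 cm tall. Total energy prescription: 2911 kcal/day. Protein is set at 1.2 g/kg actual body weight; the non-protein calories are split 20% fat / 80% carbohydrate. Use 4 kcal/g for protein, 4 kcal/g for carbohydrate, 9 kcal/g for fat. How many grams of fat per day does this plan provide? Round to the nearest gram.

Protein = 1.2 × 132 = 158.4 g → 158.4 × 4 = 633.6 kcal.
Non-protein calories = 2911 − 633.6 = 2277.4 kcal.
Fat: 20% × 2277.4 = 455.48 kcal; carbohydrate: 1821.92 kcal.
Fat: 455.48 kcal ÷ 9 kcal/g = 50.6089 g.

51 g/day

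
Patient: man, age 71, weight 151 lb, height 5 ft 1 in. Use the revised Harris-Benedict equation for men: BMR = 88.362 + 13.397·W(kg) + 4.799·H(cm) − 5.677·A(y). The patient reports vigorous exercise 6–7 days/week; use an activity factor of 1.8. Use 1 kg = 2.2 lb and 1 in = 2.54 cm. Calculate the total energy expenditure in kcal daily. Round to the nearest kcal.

2427 kcal daily

Convert to metric: weight = 151 ÷ 2.2 = 68.6364 kg; height = (5×12 + 1) × 2.54 = 61 × 2.54 = 154.94 cm.
Harris-Benedict: BMR = 88.362 + 13.397(68.6364) + 4.799(154.94) − 5.677(71) = 1348.3734 kcal/day.
TEE = BMR × activity factor = 1348.3734 × 1.8 = 2427.0722 kcal/day.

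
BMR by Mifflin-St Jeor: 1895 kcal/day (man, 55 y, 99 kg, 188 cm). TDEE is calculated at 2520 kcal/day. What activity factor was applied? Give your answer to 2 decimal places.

1.33

Activity factor = TEE ÷ BMR = 2520 ÷ 1895 = 1.33.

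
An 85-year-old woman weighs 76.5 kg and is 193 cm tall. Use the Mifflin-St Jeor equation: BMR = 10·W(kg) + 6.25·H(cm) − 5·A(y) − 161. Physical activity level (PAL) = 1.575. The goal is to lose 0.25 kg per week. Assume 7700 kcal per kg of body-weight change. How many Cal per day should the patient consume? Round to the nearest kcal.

1907 Cal per day

Mifflin-St Jeor (female): BMR = 10(76.5) + 6.25(193) − 5(85) − 161 = 765 + 1206.25 − 425 − 161 = 1385.25 kcal/day.
TEE = 1385.25 × 1.575 = 2181.7688 kcal/day.
Required daily deficit = 0.25 × 7700 ÷ 7 = 275 kcal/day.
Target intake = 2181.7688 − 275 = 1906.7688 kcal/day.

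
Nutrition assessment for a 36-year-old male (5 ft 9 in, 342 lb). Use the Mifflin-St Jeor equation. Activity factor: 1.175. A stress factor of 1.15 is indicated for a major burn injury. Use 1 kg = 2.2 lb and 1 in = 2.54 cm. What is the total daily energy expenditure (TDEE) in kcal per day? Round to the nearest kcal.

3344 kcal per day

Convert to metric: weight = 342 ÷ 2.2 = 155.4545 kg; height = (5×12 + 9) × 2.54 = 69 × 2.54 = 175.26 cm.
Mifflin-St Jeor (male): BMR = 10(155.4545) + 6.25(175.26) − 5(36) + 5 = 1554.5455 + 1095.375 − 180 + 5 = 2474.9205 kcal/day.
TEE = BMR × activity factor = 2474.9205 × 1.175 = 2908.0315 kcal/day.
Apply stress factor: 2908.0315 × 1.15 = 3344.2363 kcal/day.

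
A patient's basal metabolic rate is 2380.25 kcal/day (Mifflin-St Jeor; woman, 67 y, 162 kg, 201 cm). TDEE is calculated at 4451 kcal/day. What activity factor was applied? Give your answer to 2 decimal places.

Activity factor = TEE ÷ BMR = 4451 ÷ 2380.25 = 1.87.

1.87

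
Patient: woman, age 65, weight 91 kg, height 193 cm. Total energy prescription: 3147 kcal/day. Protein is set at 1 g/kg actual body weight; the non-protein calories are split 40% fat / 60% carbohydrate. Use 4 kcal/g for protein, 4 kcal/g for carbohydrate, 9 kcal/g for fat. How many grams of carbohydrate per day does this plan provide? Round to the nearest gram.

Protein = 1 × 91 = 91 g → 91 × 4 = 364 kcal.
Non-protein calories = 3147 − 364 = 2783 kcal.
Fat: 40% × 2783 = 1113.2 kcal; carbohydrate: 1669.8 kcal.
Carbohydrate: 1669.8 kcal ÷ 4 kcal/g = 417.45 g.

417 g/day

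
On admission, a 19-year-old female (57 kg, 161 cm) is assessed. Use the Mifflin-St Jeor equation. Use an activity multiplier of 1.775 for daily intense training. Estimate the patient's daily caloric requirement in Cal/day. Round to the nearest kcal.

2343 Cal/day

Mifflin-St Jeor (female): BMR = 10(57) + 6.25(161) − 5(19) − 161 = 570 + 1006.25 − 95 − 161 = 1320.25 kcal/day.
TEE = BMR × activity factor = 1320.25 × 1.775 = 2343.4438 kcal/day.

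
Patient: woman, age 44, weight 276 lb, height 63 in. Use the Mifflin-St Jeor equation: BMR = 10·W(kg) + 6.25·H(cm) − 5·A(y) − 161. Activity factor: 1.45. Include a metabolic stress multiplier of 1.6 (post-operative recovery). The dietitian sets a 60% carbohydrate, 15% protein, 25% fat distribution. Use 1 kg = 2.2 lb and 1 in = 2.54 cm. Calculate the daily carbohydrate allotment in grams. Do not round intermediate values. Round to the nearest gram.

652 g/day

Convert to metric: weight = 276 ÷ 2.2 = 125.4545 kg; height = 63 × 2.54 = 160.02 cm.
Mifflin-St Jeor (female): BMR = 10(125.4545) + 6.25(160.02) − 5(44) − 161 = 1254.5455 + 1000.125 − 220 − 161 = 1873.6705 kcal/day.
TEE = 1873.6705 × 1.45 = 2716.8222 kcal/day.
With stress factor 1.6: 2716.8222 × 1.6 = 4346.9155 kcal/day.
Carbohydrate energy = 60% × 4346.9155 = 2608.1493 kcal.
Carbohydrate = 2608.1493 ÷ 4 kcal/g = 652.0373 g.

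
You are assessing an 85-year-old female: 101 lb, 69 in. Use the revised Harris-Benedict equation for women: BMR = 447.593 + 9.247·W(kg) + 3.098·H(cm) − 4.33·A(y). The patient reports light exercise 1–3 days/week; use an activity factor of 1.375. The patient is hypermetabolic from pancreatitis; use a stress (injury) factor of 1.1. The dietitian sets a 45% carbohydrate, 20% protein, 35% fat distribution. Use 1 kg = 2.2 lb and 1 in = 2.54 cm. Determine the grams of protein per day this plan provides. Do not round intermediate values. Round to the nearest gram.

Convert to metric: weight = 101 ÷ 2.2 = 45.9091 kg; height = 69 × 2.54 = 175.26 cm.
Harris-Benedict: BMR = 447.593 + 9.247(45.9091) + 3.098(175.26) − 4.33(85) = 1047.0198 kcal/day.
TEE = 1047.0198 × 1.375 = 1439.6523 kcal/day.
With stress factor 1.1: 1439.6523 × 1.1 = 1583.6175 kcal/day.
Protein energy = 20% × 1583.6175 = 316.7235 kcal.
Protein = 316.7235 ÷ 4 kcal/g = 79.1809 g.

79 g/day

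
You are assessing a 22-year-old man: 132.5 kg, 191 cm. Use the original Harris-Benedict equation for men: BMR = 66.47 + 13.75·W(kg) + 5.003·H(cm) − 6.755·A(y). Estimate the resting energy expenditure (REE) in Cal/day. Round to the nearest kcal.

2695 Cal/day

Harris-Benedict: BMR = 66.47 + 13.75(132.5) + 5.003(191) − 6.755(22) = 2695.308 kcal/day.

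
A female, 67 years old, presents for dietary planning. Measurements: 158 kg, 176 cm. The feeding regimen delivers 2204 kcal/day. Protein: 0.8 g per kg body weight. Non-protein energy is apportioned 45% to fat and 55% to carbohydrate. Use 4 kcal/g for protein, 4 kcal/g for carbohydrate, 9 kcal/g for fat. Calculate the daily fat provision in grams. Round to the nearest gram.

85 g/day

Protein = 0.8 × 158 = 126.4 g → 126.4 × 4 = 505.6 kcal.
Non-protein calories = 2204 − 505.6 = 1698.4 kcal.
Fat: 45% × 1698.4 = 764.28 kcal; carbohydrate: 934.12 kcal.
Fat: 764.28 kcal ÷ 9 kcal/g = 84.92 g.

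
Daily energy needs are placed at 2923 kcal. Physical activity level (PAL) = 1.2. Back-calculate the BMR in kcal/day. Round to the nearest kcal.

BMR = TEE ÷ activity factor = 2923 ÷ 1.2 = 2435.8333 kcal/day.

2436 kcal/day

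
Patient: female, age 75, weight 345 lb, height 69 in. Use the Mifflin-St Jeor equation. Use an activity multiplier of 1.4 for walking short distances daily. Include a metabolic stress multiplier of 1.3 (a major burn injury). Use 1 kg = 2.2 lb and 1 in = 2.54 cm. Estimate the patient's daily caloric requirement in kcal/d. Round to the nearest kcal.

Convert to metric: weight = 345 ÷ 2.2 = 156.8182 kg; height = 69 × 2.54 = 175.26 cm.
Mifflin-St Jeor (female): BMR = 10(156.8182) + 6.25(175.26) − 5(75) − 161 = 1568.1818 + 1095.375 − 375 − 161 = 2127.5568 kcal/day.
TEE = BMR × activity factor = 2127.5568 × 1.4 = 2978.5795 kcal/day.
Apply stress factor: 2978.5795 × 1.3 = 3872.1534 kcal/day.

3872 kcal/d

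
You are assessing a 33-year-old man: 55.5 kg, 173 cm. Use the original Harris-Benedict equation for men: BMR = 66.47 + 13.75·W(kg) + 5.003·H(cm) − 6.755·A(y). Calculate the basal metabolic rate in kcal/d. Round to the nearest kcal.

1472 kcal/d

Harris-Benedict: BMR = 66.47 + 13.75(55.5) + 5.003(173) − 6.755(33) = 1472.199 kcal/day.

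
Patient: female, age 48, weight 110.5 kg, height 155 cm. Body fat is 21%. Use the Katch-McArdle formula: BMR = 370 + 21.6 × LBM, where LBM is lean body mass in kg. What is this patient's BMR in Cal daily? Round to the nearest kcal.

2256 Cal daily

LBM = 110.5 × (1 − 0.21) = 87.295 kg. Katch-McArdle: BMR = 370 + 21.6 × 87.295 = 2255.572 kcal/day.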